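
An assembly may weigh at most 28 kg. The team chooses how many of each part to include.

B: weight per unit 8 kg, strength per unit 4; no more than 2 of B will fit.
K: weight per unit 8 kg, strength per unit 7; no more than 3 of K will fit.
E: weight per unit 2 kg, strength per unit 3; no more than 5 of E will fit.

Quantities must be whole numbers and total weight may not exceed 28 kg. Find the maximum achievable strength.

29

3×K and 2×E: weight 28 ≤ 28, strength 3·7 + 2·3 = 27.
2×K and 5×E: weight 26 ≤ 28, strength 2·7 + 5·3 = 29.
Best is 29.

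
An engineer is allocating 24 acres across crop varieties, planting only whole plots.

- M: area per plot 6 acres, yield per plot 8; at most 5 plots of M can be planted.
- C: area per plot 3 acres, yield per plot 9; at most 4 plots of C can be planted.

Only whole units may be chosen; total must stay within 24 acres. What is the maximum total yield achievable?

C has the best ratio (9/3); taking only C gives at most 4×9 = 36 (stopped by the supply cap of 4).
Mixing does better — 2×M and 4×C: area 24 ≤ 24, yield 2·8 + 4·9 = 52.

52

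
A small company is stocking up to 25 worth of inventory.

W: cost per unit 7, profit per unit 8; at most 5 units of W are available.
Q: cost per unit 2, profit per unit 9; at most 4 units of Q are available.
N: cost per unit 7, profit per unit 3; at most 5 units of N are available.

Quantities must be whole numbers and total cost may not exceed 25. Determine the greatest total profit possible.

52

2×W and 4×Q: cost 22 ≤ 25, profit 2·8 + 4·9 = 52.
1×W, 4×Q, and 1×N: cost 22 ≤ 25, profit 1·8 + 4·9 + 1·3 = 47.
Best is 52.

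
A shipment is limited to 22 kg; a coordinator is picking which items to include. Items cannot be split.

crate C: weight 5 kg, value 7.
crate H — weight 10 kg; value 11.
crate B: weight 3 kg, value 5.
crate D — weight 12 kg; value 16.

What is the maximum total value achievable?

Take crate C, crate B, and crate D: weight 5 + 3 + 12 = 20 ≤ 22, value 7 + 5 + 16 = 28.
No other feasible combination does better.

28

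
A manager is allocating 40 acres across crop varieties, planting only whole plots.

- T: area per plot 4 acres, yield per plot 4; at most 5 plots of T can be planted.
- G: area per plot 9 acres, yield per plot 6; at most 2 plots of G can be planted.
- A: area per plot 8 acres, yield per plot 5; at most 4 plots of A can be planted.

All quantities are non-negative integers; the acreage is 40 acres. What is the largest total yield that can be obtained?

32

T has the best ratio (4/4); taking only T gives at most 5×4 = 20 (stopped by the supply cap of 5).
Mixing does better — 5×T and 2×G: area 38 ≤ 40, yield 5·4 + 2·6 = 32.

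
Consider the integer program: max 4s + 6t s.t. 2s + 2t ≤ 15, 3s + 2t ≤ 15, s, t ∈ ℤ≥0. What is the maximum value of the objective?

42

(s,t)=(0,7): 2·0+2·7=14≤15, 3·0+2·7=14≤15, objective 42.
(s,t)=(1,6): 2·1+2·6=14≤15, 3·1+2·6=15≤15, objective 40.
(s,t)=(0,6): 2·0+2·6=12≤15, 3·0+2·6=12≤15, objective 36.
Maximum is 42 at (s,t)=(0,7).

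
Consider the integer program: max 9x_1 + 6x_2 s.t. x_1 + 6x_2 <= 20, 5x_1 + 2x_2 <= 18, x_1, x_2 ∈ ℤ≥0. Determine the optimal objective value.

(x_1,x_2)=(2,3): 1·2+6·3=20≤20, 5·2+2·3=16≤18, objective 36.
(x_1,x_2)=(3,1): 1·3+6·1=9≤20, 5·3+2·1=17≤18, objective 33.
(x_1,x_2)=(2,2): 1·2+6·2=14≤20, 5·2+2·2=14≤18, objective 30.
Maximum is 36 at (x_1,x_2)=(2,3).

36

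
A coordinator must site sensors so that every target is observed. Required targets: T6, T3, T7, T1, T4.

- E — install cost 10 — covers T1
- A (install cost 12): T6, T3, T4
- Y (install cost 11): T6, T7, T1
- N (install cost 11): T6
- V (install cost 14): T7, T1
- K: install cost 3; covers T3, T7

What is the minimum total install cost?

This is an integer covering problem.
The greedy cost-per-new-target heuristic would pick K, Y, and A for 26, but a cheaper cover exists.
Choose A and Y: together they cover T6, T3, T7, T1, T4 — every target.
Total install cost: 12 + 11 = 23.
No cover costs less than 23.

23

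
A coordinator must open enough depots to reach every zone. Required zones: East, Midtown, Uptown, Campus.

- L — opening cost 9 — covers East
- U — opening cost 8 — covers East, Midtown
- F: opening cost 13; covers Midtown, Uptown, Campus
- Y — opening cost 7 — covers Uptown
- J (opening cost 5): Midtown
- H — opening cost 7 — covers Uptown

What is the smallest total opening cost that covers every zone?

21

Choose U and F: together they cover East, Midtown, Uptown, Campus — every zone.
Total opening cost: 8 + 13 = 21.
No cover costs less than 21.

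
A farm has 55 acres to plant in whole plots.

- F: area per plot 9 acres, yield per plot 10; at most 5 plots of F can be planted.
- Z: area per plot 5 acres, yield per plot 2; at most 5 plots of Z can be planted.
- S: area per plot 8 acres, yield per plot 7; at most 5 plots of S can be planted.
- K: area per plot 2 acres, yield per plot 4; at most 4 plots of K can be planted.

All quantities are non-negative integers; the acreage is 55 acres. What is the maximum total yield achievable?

66

This is a bounded integer knapsack.
5×F and 4×K: area 53 ≤ 55, yield 5·10 + 4·4 = 66.
4×F, 1×S, and 4×K: area 52 ≤ 55, yield 4·10 + 1·7 + 4·4 = 63.
Best is 66.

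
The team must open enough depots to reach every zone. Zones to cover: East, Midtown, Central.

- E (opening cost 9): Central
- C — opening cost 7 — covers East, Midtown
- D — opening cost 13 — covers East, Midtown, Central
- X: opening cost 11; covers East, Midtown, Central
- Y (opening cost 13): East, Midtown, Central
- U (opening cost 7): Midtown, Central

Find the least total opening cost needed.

The greedy cost-per-new-zone heuristic would pick C and U for 14, but a cheaper cover exists.
X alone covers East, Midtown, Central — every zone.
Total opening cost: 11.
No cover costs less than 11.

11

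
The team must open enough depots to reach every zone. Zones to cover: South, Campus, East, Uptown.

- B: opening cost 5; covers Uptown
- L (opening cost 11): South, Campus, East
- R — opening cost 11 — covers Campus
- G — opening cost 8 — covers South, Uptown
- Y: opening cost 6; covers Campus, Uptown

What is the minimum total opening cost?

The greedy cost-per-new-zone heuristic would pick Y and L for 17, but a cheaper cover exists.
Choose B and L: together they cover South, Campus, East, Uptown — every zone.
Total opening cost: 5 + 11 = 16.
No cover costs less than 16.

16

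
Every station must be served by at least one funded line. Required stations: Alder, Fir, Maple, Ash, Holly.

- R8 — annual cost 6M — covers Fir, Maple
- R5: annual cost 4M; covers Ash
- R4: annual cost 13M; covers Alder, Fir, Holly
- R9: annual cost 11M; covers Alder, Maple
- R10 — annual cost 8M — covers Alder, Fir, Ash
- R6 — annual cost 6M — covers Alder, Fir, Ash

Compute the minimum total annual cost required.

The greedy cost-per-new-station heuristic would pick R6, R8, and R4 for 25, but a cheaper cover exists.
Choose R8, R5, and R4: together they cover Alder, Fir, Maple, Ash, Holly — every station.
Total annual cost: 6 + 4 + 13 = 23.
No cover costs less than 23.

23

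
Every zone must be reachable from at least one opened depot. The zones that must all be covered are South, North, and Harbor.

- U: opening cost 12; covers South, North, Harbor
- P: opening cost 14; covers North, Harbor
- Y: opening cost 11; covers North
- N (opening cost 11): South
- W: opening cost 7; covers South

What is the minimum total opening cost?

12

This is an integer covering problem.
U alone covers South, North, Harbor — every zone.
Total opening cost: 12.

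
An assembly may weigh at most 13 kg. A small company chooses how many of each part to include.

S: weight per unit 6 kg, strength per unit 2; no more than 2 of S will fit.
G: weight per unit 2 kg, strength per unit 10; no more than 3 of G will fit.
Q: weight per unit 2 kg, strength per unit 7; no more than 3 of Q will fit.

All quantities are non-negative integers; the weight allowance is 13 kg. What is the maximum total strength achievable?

51

G has the best ratio (10/2); taking only G gives at most 3×10 = 30 (stopped by the supply cap of 3).
Mixing does better — 3×G and 3×Q: weight 12 ≤ 13, strength 3·10 + 3·7 = 51.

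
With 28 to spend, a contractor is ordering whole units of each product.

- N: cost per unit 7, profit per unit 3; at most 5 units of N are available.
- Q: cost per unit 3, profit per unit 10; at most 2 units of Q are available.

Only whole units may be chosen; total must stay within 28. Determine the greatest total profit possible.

This is a bounded integer knapsack.
Take 3×N and 2×Q: cost 27 ≤ 28, profit 3·3 + 2·10 = 29.
Q has the best ratio (10/3) and is taken to its limit of 2; remaining capacity is filled optimally with the others.

29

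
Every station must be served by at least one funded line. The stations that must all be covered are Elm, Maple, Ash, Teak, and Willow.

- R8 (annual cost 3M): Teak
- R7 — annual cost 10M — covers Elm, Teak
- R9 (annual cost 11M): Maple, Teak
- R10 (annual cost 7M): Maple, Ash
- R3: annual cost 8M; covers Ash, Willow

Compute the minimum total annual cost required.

This is a weighted set-cover instance.
The greedy cost-per-new-station heuristic would pick R8, R10, R3, and R7 for 28, but a cheaper cover exists.
Choose R7, R10, and R3: together they cover Elm, Maple, Ash, Teak, Willow — every station.
Total annual cost: 10 + 7 + 8 = 25.
No cover costs less than 25.

25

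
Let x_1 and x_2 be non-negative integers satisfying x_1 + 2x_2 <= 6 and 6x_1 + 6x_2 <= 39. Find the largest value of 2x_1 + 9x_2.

27

(x_1,x_2)=(0,3): 1·0+2·3=6≤6, 6·0+6·3=18≤39, objective 27.
(x_1,x_2)=(1,2): 1·1+2·2=5≤6, 6·1+6·2=18≤39, objective 20.
The best lattice point is (0,3), giving 27.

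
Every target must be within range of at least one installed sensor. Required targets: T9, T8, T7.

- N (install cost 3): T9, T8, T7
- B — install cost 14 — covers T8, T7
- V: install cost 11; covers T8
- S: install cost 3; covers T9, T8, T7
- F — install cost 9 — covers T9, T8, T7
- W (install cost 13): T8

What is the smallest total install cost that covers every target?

N alone covers T9, T8, T7 — every target.
Total install cost: 3.
No cover costs less than 3.

3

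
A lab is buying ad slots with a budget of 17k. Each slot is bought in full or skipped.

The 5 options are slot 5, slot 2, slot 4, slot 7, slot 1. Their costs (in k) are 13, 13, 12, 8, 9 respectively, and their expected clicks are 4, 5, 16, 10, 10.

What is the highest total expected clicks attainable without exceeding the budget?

20

Treat it as a binary knapsack problem.
slot 4: cost 12 ≤ 17, expected clicks 16.
slot 7 + slot 1: cost 8 + 9 = 17 ≤ 17, expected clicks 10 + 10 = 20.
Best is slot 7 and slot 1 with total expected clicks 20.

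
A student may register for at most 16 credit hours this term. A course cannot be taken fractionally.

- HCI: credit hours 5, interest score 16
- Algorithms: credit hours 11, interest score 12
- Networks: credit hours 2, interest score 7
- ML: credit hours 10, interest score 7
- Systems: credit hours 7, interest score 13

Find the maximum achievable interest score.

36

HCI + Networks + Systems: credit hours 5 + 2 + 7 = 14 ≤ 16, interest score 16 + 7 + 13 = 36.
HCI + Systems: credit hours 5 + 7 = 12 ≤ 16, interest score 16 + 13 = 29.
Best is HCI, Networks, and Systems with total interest score 36.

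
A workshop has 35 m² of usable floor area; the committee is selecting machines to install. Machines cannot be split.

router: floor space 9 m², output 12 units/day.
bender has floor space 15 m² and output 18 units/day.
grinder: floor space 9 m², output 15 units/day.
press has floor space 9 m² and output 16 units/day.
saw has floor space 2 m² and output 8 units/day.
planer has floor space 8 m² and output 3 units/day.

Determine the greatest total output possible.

57

router + bender + press + saw: floor space 9 + 15 + 9 + 2 = 35 ≤ 35, output 12 + 18 + 16 + 8 = 54.
bender + grinder + press + saw: floor space 15 + 9 + 9 + 2 = 35 ≤ 35, output 18 + 15 + 16 + 8 = 57.
Best is bender, grinder, press, and saw with total output 57.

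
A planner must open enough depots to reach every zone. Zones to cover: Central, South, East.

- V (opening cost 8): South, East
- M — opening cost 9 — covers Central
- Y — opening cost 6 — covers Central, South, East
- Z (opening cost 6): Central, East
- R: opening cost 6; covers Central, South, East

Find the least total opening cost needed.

6

Y alone covers Central, South, East — every zone.
Total opening cost: 6.
No cover costs less than 6.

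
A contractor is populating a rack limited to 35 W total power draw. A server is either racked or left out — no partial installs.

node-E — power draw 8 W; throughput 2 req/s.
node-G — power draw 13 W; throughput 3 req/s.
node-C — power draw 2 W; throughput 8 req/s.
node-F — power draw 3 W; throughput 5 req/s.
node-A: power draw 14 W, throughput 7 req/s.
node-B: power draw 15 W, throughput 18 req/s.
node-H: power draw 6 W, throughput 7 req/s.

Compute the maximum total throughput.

Treat it as a binary knapsack problem.
node-C + node-F + node-B + node-H: power draw 2 + 3 + 15 + 6 = 26 ≤ 35, throughput 8 + 5 + 18 + 7 = 38.
node-E + node-C + node-F + node-B + node-H: power draw 8 + 2 + 3 + 15 + 6 = 34 ≤ 35, throughput 2 + 8 + 5 + 18 + 7 = 40.
Best is node-E, node-C, node-F, node-B, and node-H with total throughput 40.

40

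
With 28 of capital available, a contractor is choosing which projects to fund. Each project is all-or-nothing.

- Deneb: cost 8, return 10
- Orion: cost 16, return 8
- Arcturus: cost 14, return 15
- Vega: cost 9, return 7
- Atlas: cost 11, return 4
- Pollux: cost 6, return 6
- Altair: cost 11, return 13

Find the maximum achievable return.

31

Treat it as a binary knapsack problem.
Deneb + Arcturus + Pollux: cost 8 + 14 + 6 = 28 ≤ 28, return 10 + 15 + 6 = 31.
Deneb + Vega + Altair: cost 8 + 9 + 11 = 28 ≤ 28, return 10 + 7 + 13 = 30.
Deneb + Pollux + Altair: cost 8 + 6 + 11 = 25 ≤ 28, return 10 + 6 + 13 = 29.
Best is Deneb, Arcturus, and Pollux with total return 31.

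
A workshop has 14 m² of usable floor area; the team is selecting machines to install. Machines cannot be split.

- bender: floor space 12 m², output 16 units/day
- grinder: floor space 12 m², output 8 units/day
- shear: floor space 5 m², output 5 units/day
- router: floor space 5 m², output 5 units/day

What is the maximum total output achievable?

16

Allowing fractional choices, the relaxed optimum would be about 18.0, but machines are indivisible.
bender: floor space 12 ≤ 14, output 16.
grinder: floor space 12 ≤ 14, output 8.
shear + router: floor space 5 + 5 = 10 ≤ 14, output 5 + 5 = 10.
Best is bender with total output 16.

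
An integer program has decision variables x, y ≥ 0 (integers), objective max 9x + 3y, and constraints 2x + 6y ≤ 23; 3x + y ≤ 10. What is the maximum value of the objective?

30

(x,y)=(3,1): 2·3+6·1=12≤23, 3·3+1·1=10≤10, objective 30.
(x,y)=(3,0): 2·3+6·0=6≤23, 3·3+1·0=9≤10, objective 27.
(x,y)=(2,2): 2·2+6·2=16≤23, 3·2+1·2=8≤10, objective 24.
The best lattice point is (3,1), giving 30.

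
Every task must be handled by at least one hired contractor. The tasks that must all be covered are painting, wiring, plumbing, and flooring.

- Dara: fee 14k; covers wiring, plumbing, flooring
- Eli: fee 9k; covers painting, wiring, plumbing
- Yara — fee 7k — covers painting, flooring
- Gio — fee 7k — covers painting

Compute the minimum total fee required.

Choose Eli and Yara: together they cover painting, wiring, plumbing, flooring — every task.
Total fee: 9 + 7 = 16.
No cover costs less than 16.

16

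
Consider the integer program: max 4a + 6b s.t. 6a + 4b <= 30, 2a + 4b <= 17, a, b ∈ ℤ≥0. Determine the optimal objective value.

(a,b)=(2,3) is feasible, giving 26.
(a,b)=(3,2) is feasible, giving 24.
(a,b)=(4,1) is feasible, giving 22.
The best lattice point is (2,3), giving 26.

26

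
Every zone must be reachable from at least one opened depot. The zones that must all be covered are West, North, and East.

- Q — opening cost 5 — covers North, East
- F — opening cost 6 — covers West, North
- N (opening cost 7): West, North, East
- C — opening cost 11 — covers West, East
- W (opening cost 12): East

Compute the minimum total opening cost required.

7

N alone covers West, North, East — every zone.
Total opening cost: 7.
No cover costs less than 7.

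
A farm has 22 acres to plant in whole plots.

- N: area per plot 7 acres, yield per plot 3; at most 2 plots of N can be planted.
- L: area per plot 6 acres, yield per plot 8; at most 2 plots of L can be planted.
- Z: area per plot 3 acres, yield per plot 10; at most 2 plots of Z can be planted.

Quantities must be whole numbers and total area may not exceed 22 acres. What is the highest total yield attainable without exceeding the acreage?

36

This is a bounded integer knapsack.
Z has the best ratio (10/3); taking only Z gives at most 2×10 = 20 (stopped by the supply cap of 2).
Mixing does better — 2×L and 2×Z: area 18 ≤ 22, yield 2·8 + 2·10 = 36.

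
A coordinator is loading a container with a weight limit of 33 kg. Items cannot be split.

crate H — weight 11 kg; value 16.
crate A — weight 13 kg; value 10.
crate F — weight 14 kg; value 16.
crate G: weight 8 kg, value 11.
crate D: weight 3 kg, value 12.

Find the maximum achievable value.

crate H + crate G + crate D: weight 11 + 8 + 3 = 22 ≤ 33, value 16 + 11 + 12 = 39.
crate H + crate F + crate D: weight 11 + 14 + 3 = 28 ≤ 33, value 16 + 16 + 12 = 44.
crate H + crate F + crate G: weight 11 + 14 + 8 = 33 ≤ 33, value 16 + 16 + 11 = 43.
Best is crate H, crate F, and crate D with total value 44.

44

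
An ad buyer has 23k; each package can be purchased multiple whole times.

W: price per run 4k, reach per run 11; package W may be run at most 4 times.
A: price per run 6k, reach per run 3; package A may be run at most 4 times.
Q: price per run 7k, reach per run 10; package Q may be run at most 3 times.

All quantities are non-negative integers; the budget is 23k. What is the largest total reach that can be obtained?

54

W has the best ratio (11/4); taking only W gives at most 4×11 = 44 (stopped by the supply cap of 4).
Mixing does better — 4×W and 1×Q: price 23 ≤ 23, reach 4·11 + 1·10 = 54.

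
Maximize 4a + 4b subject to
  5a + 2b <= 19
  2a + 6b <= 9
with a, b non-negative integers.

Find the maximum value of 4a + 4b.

(a,b)=(3,0): 5·3+2·0=15≤19, 2·3+6·0=6≤9, objective 12.
(a,b)=(2,0): 5·2+2·0=10≤19, 2·2+6·0=4≤9, objective 8.
The best lattice point is (3,0), giving 12.

12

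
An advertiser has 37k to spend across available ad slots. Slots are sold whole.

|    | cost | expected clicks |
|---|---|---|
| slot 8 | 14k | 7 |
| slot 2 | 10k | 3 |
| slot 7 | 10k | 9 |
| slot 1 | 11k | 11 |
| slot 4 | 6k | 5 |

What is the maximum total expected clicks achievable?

slot 2 + slot 7 + slot 1 + slot 4: cost 10 + 10 + 11 + 6 = 37 ≤ 37, expected clicks 3 + 9 + 11 + 5 = 28.
slot 7 + slot 1 + slot 4: cost 10 + 11 + 6 = 27 ≤ 37, expected clicks 9 + 11 + 5 = 25.
slot 8 + slot 7 + slot 1: cost 14 + 10 + 11 = 35 ≤ 37, expected clicks 7 + 9 + 11 = 27.
Best is slot 2, slot 7, slot 1, and slot 4 with total expected clicks 28.

28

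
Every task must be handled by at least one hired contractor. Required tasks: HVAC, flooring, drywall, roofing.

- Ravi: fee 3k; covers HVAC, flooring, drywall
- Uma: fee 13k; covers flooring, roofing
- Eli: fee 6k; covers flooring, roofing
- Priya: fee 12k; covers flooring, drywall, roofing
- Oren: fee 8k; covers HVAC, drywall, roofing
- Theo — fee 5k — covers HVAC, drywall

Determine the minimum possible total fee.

Choose Ravi and Eli: together they cover HVAC, flooring, drywall, roofing — every task.
Total fee: 3 + 6 = 9.
No cover costs less than 9.

9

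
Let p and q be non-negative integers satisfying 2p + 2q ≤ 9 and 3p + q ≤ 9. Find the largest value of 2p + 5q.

(p,q)=(0,4): 2·0+2·4=8≤9, 3·0+1·4=4≤9, objective 20.
(p,q)=(1,3): 2·1+2·3=8≤9, 3·1+1·3=6≤9, objective 17.
(p,q)=(0,3): 2·0+2·3=6≤9, 3·0+1·3=3≤9, objective 15.
The best lattice point is (0,4), giving 20.

20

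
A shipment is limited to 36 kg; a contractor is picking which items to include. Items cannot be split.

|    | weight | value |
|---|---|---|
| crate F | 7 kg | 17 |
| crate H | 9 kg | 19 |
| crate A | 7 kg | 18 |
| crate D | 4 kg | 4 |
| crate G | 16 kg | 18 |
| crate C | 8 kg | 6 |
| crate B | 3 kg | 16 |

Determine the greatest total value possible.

76

Allowing fractional choices, the relaxed optimum would be about 81.2, but items are indivisible.
crate F + crate H + crate A + crate C + crate B: weight 7 + 9 + 7 + 8 + 3 = 34 ≤ 36, value 17 + 19 + 18 + 6 + 16 = 76.
crate F + crate H + crate A + crate D + crate B: weight 7 + 9 + 7 + 4 + 3 = 30 ≤ 36, value 17 + 19 + 18 + 4 + 16 = 74.
crate H + crate A + crate G + crate B: weight 9 + 7 + 16 + 3 = 35 ≤ 36, value 19 + 18 + 18 + 16 = 71.
Best is crate F, crate H, crate A, crate C, and crate B with total value 76.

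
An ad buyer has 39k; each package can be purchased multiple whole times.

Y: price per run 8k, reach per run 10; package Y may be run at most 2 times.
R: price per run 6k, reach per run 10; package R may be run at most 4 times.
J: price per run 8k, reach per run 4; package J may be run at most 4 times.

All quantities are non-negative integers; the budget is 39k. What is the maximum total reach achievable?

50

R has the best ratio (10/6); taking only R gives at most 4×10 = 40 (stopped by the supply cap of 4).
Mixing does better — 1×Y and 4×R: price 32 ≤ 39, reach 1·10 + 4·10 = 50.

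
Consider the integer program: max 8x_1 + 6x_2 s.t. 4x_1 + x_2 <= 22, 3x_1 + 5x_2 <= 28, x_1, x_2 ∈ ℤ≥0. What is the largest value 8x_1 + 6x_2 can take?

52

Relaxing integrality, the LP optimum is 54.82 at (x_1,x_2) = (4.82, 2.71), which is not an integer point.
(x_1,x_2)=(5,2): 4·5+1·2=22≤22, 3·5+5·2=25≤28, objective 52.
(x_1,x_2)=(4,3): 4·4+1·3=19≤22, 3·4+5·3=27≤28, objective 50.
No feasible integer point exceeds 52.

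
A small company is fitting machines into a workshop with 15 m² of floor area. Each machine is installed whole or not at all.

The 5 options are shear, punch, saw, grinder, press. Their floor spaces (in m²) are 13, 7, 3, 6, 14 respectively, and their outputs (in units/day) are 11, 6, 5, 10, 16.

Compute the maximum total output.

16

punch + grinder: floor space 7 + 6 = 13 ≤ 15, output 6 + 10 = 16.
saw + grinder: floor space 3 + 6 = 9 ≤ 15, output 5 + 10 = 15.
press: floor space 14 ≤ 15, output 16.
The maximum output is 16; one optimal choice is punch and grinder.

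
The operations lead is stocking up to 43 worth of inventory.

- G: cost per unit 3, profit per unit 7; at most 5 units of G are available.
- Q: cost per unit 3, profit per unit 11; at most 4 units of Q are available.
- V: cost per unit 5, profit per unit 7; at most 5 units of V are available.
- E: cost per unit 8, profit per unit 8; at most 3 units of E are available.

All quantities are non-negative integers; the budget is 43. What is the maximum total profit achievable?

100

5×G, 4×Q, and 2×E: cost 43 ≤ 43, profit 5·7 + 4·11 + 2·8 = 95.
5×G, 4×Q, and 3×V: cost 42 ≤ 43, profit 5·7 + 4·11 + 3·7 = 100.
Best is 100.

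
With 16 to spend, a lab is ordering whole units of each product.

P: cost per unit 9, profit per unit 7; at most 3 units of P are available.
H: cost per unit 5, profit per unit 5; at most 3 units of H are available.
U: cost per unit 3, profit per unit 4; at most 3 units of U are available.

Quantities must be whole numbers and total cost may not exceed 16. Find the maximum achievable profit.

18

This is a bounded integer knapsack.
2×H and 2×U: cost 16 ≤ 16, profit 2·5 + 2·4 = 18.
1×H and 3×U: cost 14 ≤ 16, profit 1·5 + 3·4 = 17.
Best is 18.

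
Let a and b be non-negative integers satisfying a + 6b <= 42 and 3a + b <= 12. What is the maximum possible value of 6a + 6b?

48

(a,b)=(2,6) is feasible, giving 48.
(a,b)=(0,7) is feasible, giving 42.
(a,b)=(1,6) is feasible, giving 42.
The best lattice point is (2,6), giving 48.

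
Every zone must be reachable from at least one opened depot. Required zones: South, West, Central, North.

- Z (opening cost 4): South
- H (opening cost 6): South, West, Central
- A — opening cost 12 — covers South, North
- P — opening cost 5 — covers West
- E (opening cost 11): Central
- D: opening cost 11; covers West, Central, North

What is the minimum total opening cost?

The greedy cost-per-new-zone heuristic would pick H and D for 17, but a cheaper cover exists.
Choose Z and D: together they cover South, West, Central, North — every zone.
Total opening cost: 4 + 11 = 15.
No cover costs less than 15.

15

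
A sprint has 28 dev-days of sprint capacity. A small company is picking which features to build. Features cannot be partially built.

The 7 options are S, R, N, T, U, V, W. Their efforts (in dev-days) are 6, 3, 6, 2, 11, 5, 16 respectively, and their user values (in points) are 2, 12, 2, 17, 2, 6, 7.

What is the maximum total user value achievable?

42

Treat it as a binary knapsack problem.
Take R, T, V, and W: effort 3 + 2 + 5 + 16 = 26 ≤ 28, user value 12 + 17 + 6 + 7 = 42.
No other feasible combination does better.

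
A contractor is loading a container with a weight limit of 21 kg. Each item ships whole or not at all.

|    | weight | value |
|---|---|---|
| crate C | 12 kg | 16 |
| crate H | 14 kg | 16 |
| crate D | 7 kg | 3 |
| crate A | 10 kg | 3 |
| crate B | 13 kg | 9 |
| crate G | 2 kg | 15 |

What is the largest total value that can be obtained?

crate C + crate D + crate G: weight 12 + 7 + 2 = 21 ≤ 21, value 16 + 3 + 15 = 34.
crate C + crate G: weight 12 + 2 = 14 ≤ 21, value 16 + 15 = 31.
Best is crate C, crate D, and crate G with total value 34.

34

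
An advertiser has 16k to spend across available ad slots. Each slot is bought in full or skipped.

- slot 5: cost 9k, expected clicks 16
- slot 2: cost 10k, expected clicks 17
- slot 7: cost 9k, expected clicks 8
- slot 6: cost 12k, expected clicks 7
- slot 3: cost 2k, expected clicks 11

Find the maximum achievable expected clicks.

28

Treat it as a binary knapsack problem.
Take slot 2 and slot 3: cost 10 + 2 = 12 ≤ 16, expected clicks 17 + 11 = 28.
No other feasible combination does better.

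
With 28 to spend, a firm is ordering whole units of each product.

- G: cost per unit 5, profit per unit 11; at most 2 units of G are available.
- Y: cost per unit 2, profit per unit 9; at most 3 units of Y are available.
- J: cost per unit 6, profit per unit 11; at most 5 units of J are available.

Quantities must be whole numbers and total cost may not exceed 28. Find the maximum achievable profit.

71

2×Y and 4×J: cost 28 ≤ 28, profit 2·9 + 4·11 = 62.
2×G, 3×Y, and 2×J: cost 28 ≤ 28, profit 2·11 + 3·9 + 2·11 = 71.
Best is 71.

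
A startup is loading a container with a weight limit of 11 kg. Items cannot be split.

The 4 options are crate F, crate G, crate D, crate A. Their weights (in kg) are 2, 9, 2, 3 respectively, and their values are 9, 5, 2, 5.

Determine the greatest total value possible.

16

crate F + crate D + crate A: weight 2 + 2 + 3 = 7 ≤ 11, value 9 + 2 + 5 = 16.
crate F + crate A: weight 2 + 3 = 5 ≤ 11, value 9 + 5 = 14.
Best is crate F, crate D, and crate A with total value 16.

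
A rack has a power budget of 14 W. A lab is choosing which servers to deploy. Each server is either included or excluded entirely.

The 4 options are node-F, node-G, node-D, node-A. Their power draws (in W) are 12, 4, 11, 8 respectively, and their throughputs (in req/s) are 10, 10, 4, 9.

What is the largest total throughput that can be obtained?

node-G + node-A: power draw 4 + 8 = 12 ≤ 14, throughput 10 + 9 = 19.
node-G: power draw 4 ≤ 14, throughput 10.
node-F: power draw 12 ≤ 14, throughput 10.
Best is node-G and node-A with total throughput 19.

19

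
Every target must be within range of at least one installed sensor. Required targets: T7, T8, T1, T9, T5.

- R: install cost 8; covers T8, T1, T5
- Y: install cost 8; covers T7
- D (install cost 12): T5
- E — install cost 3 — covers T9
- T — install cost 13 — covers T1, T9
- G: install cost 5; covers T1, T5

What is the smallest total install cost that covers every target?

The greedy cost-per-new-target heuristic would pick G, E, R, and Y for 24, but a cheaper cover exists.
Choose R, Y, and E: together they cover T7, T8, T1, T9, T5 — every target.
Total install cost: 8 + 8 + 3 = 19.
No cover costs less than 19.

19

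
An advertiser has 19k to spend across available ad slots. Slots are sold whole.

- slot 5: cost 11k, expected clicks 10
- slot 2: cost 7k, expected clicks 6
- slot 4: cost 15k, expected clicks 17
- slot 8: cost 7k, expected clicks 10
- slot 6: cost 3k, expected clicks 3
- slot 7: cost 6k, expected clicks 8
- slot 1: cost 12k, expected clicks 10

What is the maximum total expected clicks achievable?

This is a 0-1 knapsack instance.
Allowing fractional choices, the relaxed optimum would be about 24.8, but ad slots are indivisible.
slot 4 + slot 6: cost 15 + 3 = 18 ≤ 19, expected clicks 17 + 3 = 20.
slot 8 + slot 6 + slot 7: cost 7 + 3 + 6 = 16 ≤ 19, expected clicks 10 + 3 + 8 = 21.
slot 5 + slot 8: cost 11 + 7 = 18 ≤ 19, expected clicks 10 + 10 = 20.
Best is slot 8, slot 6, and slot 7 with total expected clicks 21.

21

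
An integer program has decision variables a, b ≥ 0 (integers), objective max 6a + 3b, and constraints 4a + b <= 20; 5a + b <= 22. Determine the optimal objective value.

(a,b)=(0,20) is feasible, giving 60.
(a,b)=(0,19) is feasible, giving 57.
The best lattice point is (0,20), giving 60.

60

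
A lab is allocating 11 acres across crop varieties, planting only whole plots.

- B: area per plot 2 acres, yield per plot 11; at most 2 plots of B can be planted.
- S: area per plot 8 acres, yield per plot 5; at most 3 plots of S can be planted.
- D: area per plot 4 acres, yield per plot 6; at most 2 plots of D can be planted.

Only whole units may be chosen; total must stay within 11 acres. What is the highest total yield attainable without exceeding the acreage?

28

This is a bounded integer knapsack.
1×B and 2×D: area 10 ≤ 11, yield 1·11 + 2·6 = 23.
2×B and 1×D: area 8 ≤ 11, yield 2·11 + 1·6 = 28.
Best is 28.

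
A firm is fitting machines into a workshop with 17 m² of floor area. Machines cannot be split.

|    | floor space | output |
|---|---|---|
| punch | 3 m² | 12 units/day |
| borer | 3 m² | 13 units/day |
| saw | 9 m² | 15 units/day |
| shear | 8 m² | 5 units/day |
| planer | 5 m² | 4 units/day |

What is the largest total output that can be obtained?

This is an integer program with binary decision variables.
Allowing fractional choices, the relaxed optimum would be about 41.6, but machines are indivisible.
borer + saw + planer: floor space 3 + 9 + 5 = 17 ≤ 17, output 13 + 15 + 4 = 32.
punch + borer + saw: floor space 3 + 3 + 9 = 15 ≤ 17, output 12 + 13 + 15 = 40.
Best is punch, borer, and saw with total output 40.

40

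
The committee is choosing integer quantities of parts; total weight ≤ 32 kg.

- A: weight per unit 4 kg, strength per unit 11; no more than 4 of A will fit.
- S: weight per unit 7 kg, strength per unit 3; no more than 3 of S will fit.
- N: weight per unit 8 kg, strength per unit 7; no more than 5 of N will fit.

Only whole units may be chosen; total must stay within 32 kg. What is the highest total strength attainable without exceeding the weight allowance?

Take 4×A and 2×N: weight 32 ≤ 32, strength 4·11 + 2·7 = 58.
A has the best ratio (11/4) and is taken to its limit of 4; remaining capacity is filled optimally with the others.

58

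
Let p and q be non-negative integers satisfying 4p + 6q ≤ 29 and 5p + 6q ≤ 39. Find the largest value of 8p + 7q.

56

(p,q)=(7,0): 4·7+6·0=28≤29, 5·7+6·0=35≤39, objective 56.
(p,q)=(6,0): 4·6+6·0=24≤29, 5·6+6·0=30≤39, objective 48.
Maximum is 56 at (p,q)=(7,0).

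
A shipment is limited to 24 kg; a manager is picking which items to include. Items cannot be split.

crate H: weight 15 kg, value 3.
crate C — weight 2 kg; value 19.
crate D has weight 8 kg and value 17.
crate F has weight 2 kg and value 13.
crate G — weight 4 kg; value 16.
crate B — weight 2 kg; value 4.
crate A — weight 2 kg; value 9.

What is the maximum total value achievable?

Take crate C, crate D, crate F, crate G, crate B, and crate A: weight 2 + 8 + 2 + 4 + 2 + 2 = 20 ≤ 24, value 19 + 17 + 13 + 16 + 4 + 9 = 78.
No other feasible combination does better.

78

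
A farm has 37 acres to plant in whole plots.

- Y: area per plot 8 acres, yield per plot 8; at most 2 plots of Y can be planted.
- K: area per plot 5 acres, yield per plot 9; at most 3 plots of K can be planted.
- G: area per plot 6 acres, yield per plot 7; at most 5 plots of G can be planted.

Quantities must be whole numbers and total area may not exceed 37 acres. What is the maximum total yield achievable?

50

K has the best ratio (9/5); taking only K gives at most 3×9 = 27 (stopped by the supply cap of 3).
Mixing does better — 2×Y, 3×K, and 1×G: area 37 ≤ 37, yield 2·8 + 3·9 + 1·7 = 50.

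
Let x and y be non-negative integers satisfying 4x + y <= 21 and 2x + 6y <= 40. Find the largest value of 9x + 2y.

The continuous relaxation peaks at (5.25, 0) with value 47.25; rounding to a feasible lattice point costs some objective.
(x,y)=(5,1) is feasible, giving 47.
(x,y)=(5,0) is feasible, giving 45.
Maximum is 47 at (x,y)=(5,1).

47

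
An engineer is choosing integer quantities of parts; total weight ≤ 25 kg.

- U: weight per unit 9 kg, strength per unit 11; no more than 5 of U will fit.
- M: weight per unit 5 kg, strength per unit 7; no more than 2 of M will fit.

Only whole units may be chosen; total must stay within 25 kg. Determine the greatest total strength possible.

29

Take 2×U and 1×M: weight 23 ≤ 25, strength 2·11 + 1·7 = 29.
No other integer combination yields more.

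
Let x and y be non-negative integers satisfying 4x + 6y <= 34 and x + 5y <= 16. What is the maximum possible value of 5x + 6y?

(x,y)=(7,1) is feasible, giving 41.
(x,y)=(8,0) is feasible, giving 40.
(x,y)=(6,1) is feasible, giving 36.
(x,y)=(7,0) is feasible, giving 35.
No feasible integer point exceeds 41.

41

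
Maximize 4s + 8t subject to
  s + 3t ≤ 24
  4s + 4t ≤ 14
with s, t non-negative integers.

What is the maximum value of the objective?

24

(s,t)=(0,3): 1·0+3·3=9≤24, 4·0+4·3=12≤14, objective 24.
(s,t)=(1,2): 1·1+3·2=7≤24, 4·1+4·2=12≤14, objective 20.
(s,t)=(0,2): 1·0+3·2=6≤24, 4·0+4·2=8≤14, objective 16.
Maximum is 24 at (s,t)=(0,3).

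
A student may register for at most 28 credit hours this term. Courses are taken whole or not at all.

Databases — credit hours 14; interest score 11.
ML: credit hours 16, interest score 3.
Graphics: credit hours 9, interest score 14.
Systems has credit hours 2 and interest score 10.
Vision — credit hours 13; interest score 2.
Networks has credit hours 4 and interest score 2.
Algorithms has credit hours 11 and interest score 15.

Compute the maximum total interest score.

41

Treat it as a binary knapsack problem.
Databases + Systems + Algorithms: credit hours 14 + 2 + 11 = 27 ≤ 28, interest score 11 + 10 + 15 = 36.
Graphics + Systems + Networks + Algorithms: credit hours 9 + 2 + 4 + 11 = 26 ≤ 28, interest score 14 + 10 + 2 + 15 = 41.
Graphics + Systems + Algorithms: credit hours 9 + 2 + 11 = 22 ≤ 28, interest score 14 + 10 + 15 = 39.
Best is Graphics, Systems, Networks, and Algorithms with total interest score 41.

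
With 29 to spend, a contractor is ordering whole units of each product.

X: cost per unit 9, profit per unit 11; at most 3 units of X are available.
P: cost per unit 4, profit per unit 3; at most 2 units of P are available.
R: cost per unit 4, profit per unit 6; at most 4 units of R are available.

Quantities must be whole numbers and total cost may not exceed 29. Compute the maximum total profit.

38

R has the best ratio (6/4); taking only R gives at most 4×6 = 24 (stopped by the supply cap of 4).
Mixing does better — 1×X, 1×P, and 4×R: cost 29 ≤ 29, profit 1·11 + 1·3 + 4·6 = 38.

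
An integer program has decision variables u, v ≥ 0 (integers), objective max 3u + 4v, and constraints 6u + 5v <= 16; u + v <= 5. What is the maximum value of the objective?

(u,v)=(0,3): 6·0+5·3=15≤16, 1·0+1·3=3≤5, objective 12.
(u,v)=(1,2): 6·1+5·2=16≤16, 1·1+1·2=3≤5, objective 11.
(u,v)=(0,2): 6·0+5·2=10≤16, 1·0+1·2=2≤5, objective 8.
Maximum is 12 at (u,v)=(0,3).

12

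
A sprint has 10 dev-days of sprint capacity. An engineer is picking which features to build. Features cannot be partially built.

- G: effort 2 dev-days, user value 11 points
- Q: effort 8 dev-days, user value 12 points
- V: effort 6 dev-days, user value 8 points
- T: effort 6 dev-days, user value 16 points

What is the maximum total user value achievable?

This is an integer program with binary decision variables.
Take G and T: effort 2 + 6 = 8 ≤ 10, user value 11 + 16 = 27.
No other feasible combination does better.

27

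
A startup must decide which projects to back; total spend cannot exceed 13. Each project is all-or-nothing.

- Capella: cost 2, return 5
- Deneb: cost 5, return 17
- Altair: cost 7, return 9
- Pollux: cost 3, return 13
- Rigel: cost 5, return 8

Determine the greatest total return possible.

Capella + Deneb + Pollux: cost 2 + 5 + 3 = 10 ≤ 13, return 5 + 17 + 13 = 35.
Deneb + Pollux + Rigel: cost 5 + 3 + 5 = 13 ≤ 13, return 17 + 13 + 8 = 38.
Best is Deneb, Pollux, and Rigel with total return 38.

38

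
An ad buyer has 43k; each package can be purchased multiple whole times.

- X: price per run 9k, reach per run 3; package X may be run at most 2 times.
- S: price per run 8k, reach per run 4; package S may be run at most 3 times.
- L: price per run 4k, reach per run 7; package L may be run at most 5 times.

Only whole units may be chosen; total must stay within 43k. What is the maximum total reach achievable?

43

2×S and 5×L: price 36 ≤ 43, reach 2·4 + 5·7 = 43.
1×X, 1×S, and 5×L: price 37 ≤ 43, reach 1·3 + 1·4 + 5·7 = 42.
Best is 43.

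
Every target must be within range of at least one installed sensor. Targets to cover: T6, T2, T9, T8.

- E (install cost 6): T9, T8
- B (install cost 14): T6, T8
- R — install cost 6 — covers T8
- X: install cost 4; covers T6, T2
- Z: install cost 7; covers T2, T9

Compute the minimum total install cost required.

10

This is an integer covering problem.
Choose E and X: together they cover T6, T2, T9, T8 — every target.
Total install cost: 6 + 4 = 10.
No cover costs less than 10.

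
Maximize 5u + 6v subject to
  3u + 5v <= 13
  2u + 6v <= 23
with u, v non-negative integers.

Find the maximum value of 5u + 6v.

20

(u,v)=(4,0): 3·4+5·0=12≤13, 2·4+6·0=8≤23, objective 20.
(u,v)=(3,0): 3·3+5·0=9≤13, 2·3+6·0=6≤23, objective 15.
No feasible integer point exceeds 20.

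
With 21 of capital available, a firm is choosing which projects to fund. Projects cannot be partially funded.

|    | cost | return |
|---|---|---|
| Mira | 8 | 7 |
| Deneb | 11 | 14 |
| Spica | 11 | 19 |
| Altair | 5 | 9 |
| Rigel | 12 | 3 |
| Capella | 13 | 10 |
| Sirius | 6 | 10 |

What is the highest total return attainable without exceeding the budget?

29

Allowing fractional choices, the relaxed optimum would be about 36.3, but projects are indivisible.
Spica + Altair: cost 11 + 5 = 16 ≤ 21, return 19 + 9 = 28.
Spica + Sirius: cost 11 + 6 = 17 ≤ 21, return 19 + 10 = 29.
Best is Spica and Sirius with total return 29.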